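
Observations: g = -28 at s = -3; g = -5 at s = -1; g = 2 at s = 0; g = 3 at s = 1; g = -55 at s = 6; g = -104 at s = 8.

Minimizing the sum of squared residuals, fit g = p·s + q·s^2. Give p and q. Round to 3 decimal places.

p = 3.212, q = -2.035

The normal system XᵀX·[p, q]ᵀ = Xᵀg is [[111, 701]; [701, 5475]]·[p, q]ᵀ = [-1070, -8890]ᵀ.
det = 111·5475 − 701² = 116324.
p = ((-1070)·5475 − 701·(-8890))/116324 = 93410/29081; q = (111·(-8890) − 701·(-1070))/116324 = -59180/29081.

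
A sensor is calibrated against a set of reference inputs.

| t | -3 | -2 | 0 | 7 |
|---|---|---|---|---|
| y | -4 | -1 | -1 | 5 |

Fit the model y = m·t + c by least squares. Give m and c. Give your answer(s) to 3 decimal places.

Normal-equation sums: Σt·t = 62, Σt = 2, Σ1 = 4.
And Σt·y = 49, Σy = -1.
MᵀM·[m, c]ᵀ = Mᵀy becomes [[62, 2]; [2, 4]]·[m, c]ᵀ = [49, -1]ᵀ.
det = 62·4 − 2² = 244.
m = (49·4 − 2·(-1))/244 = 99/122; c = (62·(-1) − 2·49)/244 = -40/61.

m = 0.811, c = -0.656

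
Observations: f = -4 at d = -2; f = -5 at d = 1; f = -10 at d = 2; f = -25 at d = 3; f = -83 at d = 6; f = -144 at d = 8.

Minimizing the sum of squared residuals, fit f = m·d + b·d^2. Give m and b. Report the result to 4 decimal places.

m = -1.9062, b = -2.0067

XᵀX·[m, b]ᵀ = Xᵀf reads: 118·m + 756·b = -1742;  756·m + 5506·b = -12490.
Determinant 118·5506 − 756² = 78172.
m = ((-1742)·5506 − 756·(-12490))/78172 = -37253/19543; b = (118·(-12490) − 756·(-1742))/78172 = -39217/19543.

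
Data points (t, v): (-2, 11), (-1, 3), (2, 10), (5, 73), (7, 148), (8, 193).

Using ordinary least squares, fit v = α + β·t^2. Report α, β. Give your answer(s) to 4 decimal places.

α = -1.3584, β = 3.0350

With design matrix A, AᵀA = [[6, 147]; [147, 7155]] and Aᵀv = [438, 21516]ᵀ.
Δ = 6·7155 − 147² = 21321.
α = (438·7155 − 147·21516)/21321 = -3218/2369; β = (6·21516 − 147·438)/21321 = 7190/2369.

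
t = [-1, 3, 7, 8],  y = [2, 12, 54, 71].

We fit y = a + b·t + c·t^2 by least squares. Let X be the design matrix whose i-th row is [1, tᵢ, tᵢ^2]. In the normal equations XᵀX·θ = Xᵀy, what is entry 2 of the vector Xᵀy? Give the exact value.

980

Entry 2 ↔ basis t, so (Xᵀy)_{2} = Σᵢ (t)·yᵢ = (-1)·(2) + (3)·(12) + (7)·(54) + (8)·(71) = 980.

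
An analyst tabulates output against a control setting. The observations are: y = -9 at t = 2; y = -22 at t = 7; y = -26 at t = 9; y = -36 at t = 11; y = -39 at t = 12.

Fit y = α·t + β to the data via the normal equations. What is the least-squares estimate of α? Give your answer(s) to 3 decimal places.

Entries of XᵀX: Σt·t = 399, Σt = 41, Σ1 = 5.
For Xᵀy: Σt·y = -1270, Σy = -132.
So XᵀX·[α, β]ᵀ = Xᵀy: [[399, 41]; [41, 5]]·[α, β]ᵀ = [-1270, -132]ᵀ.
Eliminating β: 5·(row 1) − 41·(row 2) gives 314·α = 5·(-1270) − 41·(-132) = -938, so α = -469/157.
Then β = ((-132) − 41·(-469/157))/5 = -299/157.

α = -2.987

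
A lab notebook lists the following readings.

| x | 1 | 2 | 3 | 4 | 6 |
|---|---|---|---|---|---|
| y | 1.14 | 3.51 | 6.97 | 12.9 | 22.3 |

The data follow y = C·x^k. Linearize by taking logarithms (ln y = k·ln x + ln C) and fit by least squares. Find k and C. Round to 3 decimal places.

k = 1.689, C = 1.126

Let Y = ln y. Fitting Y = k·ln x + ln C by least squares:
Σln x = 4.9698, Σ(ln x)² = 6.8196, Σln y = 8.9901, Σln x·ln y = 12.1112.
Equations: 6.8196·k + 4.9698·ln C = 12.1112;  4.9698·k + 5·ln C = 8.9901.
Solving (det = 9.3990): k = 1.68919, ln C = 0.11902, so C = exp(0.11902) = 1.12639.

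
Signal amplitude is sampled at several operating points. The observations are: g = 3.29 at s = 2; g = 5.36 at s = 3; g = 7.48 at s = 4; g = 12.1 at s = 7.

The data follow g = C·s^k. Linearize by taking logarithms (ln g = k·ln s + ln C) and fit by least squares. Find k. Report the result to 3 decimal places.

k = 1.038

Taking logs, ln g = k·ln s + ln C, so regress ln g on ln s.
Sums: Σln s = 5.1240, Σ(ln s)² = 7.3958, Σln g = 7.3753, Σln s·ln g = 10.3111.
Normal system: [[7.3958, 5.1240]; [5.1240, 4]]·[k, ln C]ᵀ = [10.3111, 7.3753]ᵀ.
Δ = 7.3958·4 − (5.1240)² = 3.3281; k = (10.3111·4 − 5.1240·7.3753)/3.3281 = 1.03772, ln C = (7.3958·7.3753 − 5.1240·10.3111)/3.3281 = 0.51451.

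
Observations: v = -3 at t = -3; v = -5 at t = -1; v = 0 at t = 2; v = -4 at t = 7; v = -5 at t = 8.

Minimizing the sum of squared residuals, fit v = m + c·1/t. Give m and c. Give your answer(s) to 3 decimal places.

m = -3.156, c = 2.161

Compute the Gram sums: Σ1 = 5, Σ1/t = -95/168, Σ1/t·1/t = 39433/28224.
For Xᵀv: Σv = -17, Σ1/t·v = 269/56.
So XᵀX·[m, c]ᵀ = Xᵀv: [[5, -95/168]; [-95/168, 39433/28224]]·[m, c]ᵀ = [-17, 269/56]ᵀ.
Eliminating c: (39433/28224)·(row 1) − (-95/168)·(row 2) gives (47035/7056)·m = (39433/28224)·(-17) − (-95/168)·(269/56) = -18553/882, so m = -148424/47035.
Then c = ((269/56) − (-95/168)·(-148424/47035))/(39433/28224) = 20328/9407.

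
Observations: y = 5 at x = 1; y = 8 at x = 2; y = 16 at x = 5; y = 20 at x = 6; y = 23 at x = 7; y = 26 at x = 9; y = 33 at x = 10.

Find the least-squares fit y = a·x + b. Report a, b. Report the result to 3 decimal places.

Normal-equation sums: Σx·x = 296, Σx = 40, Σ1 = 7.
Moment sums: Σx·y = 946, Σy = 131.
det = 296·7 − 40² = 472.
a = (946·7 − 40·131)/472 = 691/236; b = (296·131 − 40·946)/472 = 117/59.

a = 2.928, b = 1.983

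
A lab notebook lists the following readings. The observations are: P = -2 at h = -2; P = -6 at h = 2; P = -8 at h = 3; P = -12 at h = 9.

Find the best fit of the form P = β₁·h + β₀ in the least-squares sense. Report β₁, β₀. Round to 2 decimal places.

β₁ = -0.90, β₀ = -4.29

XᵀX·[β₁, β₀]ᵀ = XᵀP reads: 98·β₁ + 12·β₀ = -140;  12·β₁ + 4·β₀ = -28.
Eliminating β₀: 4·(row 1) − 12·(row 2) gives 248·β₁ = 4·(-140) − 12·(-28) = -224, so β₁ = -28/31.
Then β₀ = ((-28) − 12·(-28/31))/4 = -133/31.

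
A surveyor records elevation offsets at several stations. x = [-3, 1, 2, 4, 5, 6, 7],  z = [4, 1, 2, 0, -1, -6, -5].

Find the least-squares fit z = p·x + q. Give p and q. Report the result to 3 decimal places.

Normal-equation sums: Σx·x = 140, Σx = 22, Σ1 = 7.
For Aᵀz: Σx·z = -83, Σz = -5.
So AᵀA·[p, q]ᵀ = Aᵀz: [[140, 22]; [22, 7]]·[p, q]ᵀ = [-83, -5]ᵀ.
Determinant 140·7 − 22² = 496.
p = ((-83)·7 − 22·(-5))/496 = -471/496; q = (140·(-5) − 22·(-83))/496 = 563/248.

p = -0.950, q = 2.270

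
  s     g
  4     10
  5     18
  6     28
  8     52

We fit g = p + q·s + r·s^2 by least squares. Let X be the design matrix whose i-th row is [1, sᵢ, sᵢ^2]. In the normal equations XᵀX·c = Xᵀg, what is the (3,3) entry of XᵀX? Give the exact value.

Row 3 ↔ basis s^2, column 3 ↔ basis s^2, so (XᵀX)_{3,3} = Σᵢ (s^2)·(s^2) = (16)·(16) + (25)·(25) + (36)·(36) + (64)·(64) = 6273.

6273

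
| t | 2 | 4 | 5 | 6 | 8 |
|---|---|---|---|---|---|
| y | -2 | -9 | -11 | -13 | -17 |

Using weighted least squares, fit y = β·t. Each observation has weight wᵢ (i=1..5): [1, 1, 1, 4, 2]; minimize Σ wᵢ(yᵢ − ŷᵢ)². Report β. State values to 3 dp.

β = -2.142

The normal system XᵀWX·[β]ᵀ = XᵀWy is [[317]]·[β]ᵀ = [-679]ᵀ.
Hence β = -679 / 317 ≈ -2.14196.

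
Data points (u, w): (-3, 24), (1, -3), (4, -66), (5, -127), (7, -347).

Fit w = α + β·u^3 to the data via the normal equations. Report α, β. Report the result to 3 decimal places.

Normal-equation sums: Σ1 = 5, Σu^3 = 506, Σu^3·u^3 = 138100.
Moment sums: Σw = -519, Σu^3·w = -139771.
So MᵀM·[α, β]ᵀ = Mᵀw: [[5, 506]; [506, 138100]]·[α, β]ᵀ = [-519, -139771]ᵀ.
Eliminating β: 138100·(row 1) − 506·(row 2) gives 434464·α = 138100·(-519) − 506·(-139771) = -949774, so α = -474887/217232.
Then β = ((-139771) − 506·(-474887/217232))/138100 = -436241/434464.

α = -2.186, β = -1.004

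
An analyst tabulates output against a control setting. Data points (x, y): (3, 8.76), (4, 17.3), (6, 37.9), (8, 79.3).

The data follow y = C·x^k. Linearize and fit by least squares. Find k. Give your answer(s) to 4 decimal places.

Linearized form: ln y = k·ln x + ln C. From the 4 transformed points,
Σln x = 6.3561, Σ(ln x)² = 10.6632, Σln y = 13.0291, Σln x·ln y = 21.9430.
Normal system: [[10.6632, 6.3561]; [6.3561, 4]]·[k, ln C]ᵀ = [21.9430, 13.0291]ᵀ.
Solving (det = 2.2529): k = 2.20058, ln C = -0.23950.

k = 2.2006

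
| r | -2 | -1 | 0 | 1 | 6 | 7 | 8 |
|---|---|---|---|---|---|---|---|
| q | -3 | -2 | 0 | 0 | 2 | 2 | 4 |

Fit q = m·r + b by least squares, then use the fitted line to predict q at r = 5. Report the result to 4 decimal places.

q̂ = 1.7072

Entries of MᵀM: Σr·r = 155, Σr = 19, Σ1 = 7.
Moment sums: Σr·q = 66, Σq = 3.
Normal equations: [[155, 19]; [19, 7]]·[m, b]ᵀ = [66, 3]ᵀ.
Δ = 155·7 − 19² = 724.
m = (66·7 − 19·3)/724 = 405/724; b = (155·3 − 19·66)/724 = -789/724.
At r = 5: q̂ = (405/724)·(5) + (-789/724)·(1) = 309/181.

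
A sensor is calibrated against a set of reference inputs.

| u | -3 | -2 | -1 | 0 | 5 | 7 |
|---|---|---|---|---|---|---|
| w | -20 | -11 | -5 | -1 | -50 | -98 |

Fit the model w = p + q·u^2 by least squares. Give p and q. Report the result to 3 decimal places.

Compute the Gram sums: Σ1 = 6, Σu^2 = 88, Σu^2·u^2 = 3124.
Right-hand side: Σw = -185, Σu^2·w = -6281.
So AᵀA·[p, q]ᵀ = Aᵀw: [[6, 88]; [88, 3124]]·[p, q]ᵀ = [-185, -6281]ᵀ.
Eliminating q: 3124·(row 1) − 88·(row 2) gives 11000·p = 3124·(-185) − 88·(-6281) = -25212, so p = -573/250.
Then q = ((-6281) − 88·(-573/250))/3124 = -973/500.

p = -2.292, q = -1.946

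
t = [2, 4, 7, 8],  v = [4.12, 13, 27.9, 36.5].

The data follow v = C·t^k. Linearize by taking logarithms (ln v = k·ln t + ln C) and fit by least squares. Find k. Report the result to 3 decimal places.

k = 1.546

Taking logs, ln v = k·ln t + ln C, so regress ln v on ln t.
Σln t = 6.1048, Σ(ln t)² = 10.5129, Σln v = 10.9067, Σln t·ln v = 18.4948.
Equations: 10.5129·k + 6.1048·ln C = 18.4948;  6.1048·k + 4·ln C = 10.9067.
Δ = 10.5129·4 − (6.1048)² = 4.7831; k = (18.4948·4 − 6.1048·10.9067)/4.7831 = 1.54621, ln C = (10.5129·10.9067 − 6.1048·18.4948)/4.7831 = 0.36687.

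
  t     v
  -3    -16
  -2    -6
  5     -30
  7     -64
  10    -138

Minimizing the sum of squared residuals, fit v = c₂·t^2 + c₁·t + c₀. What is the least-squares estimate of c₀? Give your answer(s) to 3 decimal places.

From the data, Σt^2·t^2 = 13123, Σt^2·t = 1433, Σt^2 = 187, Σt·t = 187, Σt = 17, Σ1 = 5.
And Σt^2·v = -17854, Σt·v = -1918, Σv = -254.
Normal equations: [[13123, 1433, 187]; [1433, 187, 17]; [187, 17, 5]]·[c₂, c₁, c₀]ᵀ = [-17854, -1918, -254]ᵀ.
Solving the 3×3 system (Gaussian elimination) gives c₂ = -149263/97728, c₁ = 123437/97728, c₀ = 8257/4072.

c₀ = 2.028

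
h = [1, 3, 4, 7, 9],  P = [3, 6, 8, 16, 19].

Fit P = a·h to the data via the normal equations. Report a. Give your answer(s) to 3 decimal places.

Entries of XᵀX: Σh·h = 156.
Moment sums: Σh·P = 336.
Normal equations: [[156]]·[a]ᵀ = [336]ᵀ.
Hence a = 336 / 156 ≈ 2.15385.

a = 2.154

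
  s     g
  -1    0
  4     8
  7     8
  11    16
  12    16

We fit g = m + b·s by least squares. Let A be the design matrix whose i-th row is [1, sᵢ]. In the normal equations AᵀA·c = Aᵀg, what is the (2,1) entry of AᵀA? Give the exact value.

33

Row 2 ↔ basis s, column 1 ↔ basis 1, so (AᵀA)_{2,1} = Σᵢ s = (-1)·(1) + (4)·(1) + (7)·(1) + (11)·(1) + (12)·(1) = 33.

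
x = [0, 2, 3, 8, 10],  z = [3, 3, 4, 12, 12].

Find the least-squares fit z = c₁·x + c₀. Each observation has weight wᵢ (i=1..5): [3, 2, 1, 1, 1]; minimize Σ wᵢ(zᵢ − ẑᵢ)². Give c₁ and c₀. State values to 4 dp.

c₁ = 1.0267, c₀ = 2.1665

Sums needed: Σwᵢ·x·x = 181, Σwᵢ·x = 25, Σwᵢ·1 = 8.
And Σwᵢ·x·z = 240, Σwᵢ·z = 43.
Normal equations: [[181, 25]; [25, 8]]·[c₁, c₀]ᵀ = [240, 43]ᵀ.
Eliminating c₀: 8·(row 1) − 25·(row 2) gives 823·c₁ = 8·240 − 25·43 = 845, so c₁ = 845/823.
Then c₀ = (43 − 25·(845/823))/8 = 1783/823.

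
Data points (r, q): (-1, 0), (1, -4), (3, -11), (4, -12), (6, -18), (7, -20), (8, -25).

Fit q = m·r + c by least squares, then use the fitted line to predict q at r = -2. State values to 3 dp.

Normal-equation sums: Σr·r = 176, Σr = 28, Σ1 = 7.
And Σr·q = -533, Σq = -90.
Normal equations: [[176, 28]; [28, 7]]·[m, c]ᵀ = [-533, -90]ᵀ.
Determinant 176·7 − 28² = 448.
m = ((-533)·7 − 28·(-90))/448 = -173/64; c = (176·(-90) − 28·(-533))/448 = -229/112.
At r = -2: q̂ = (-173/64)·(-2) + (-229/112)·(1) = 753/224.

q̂ = 3.362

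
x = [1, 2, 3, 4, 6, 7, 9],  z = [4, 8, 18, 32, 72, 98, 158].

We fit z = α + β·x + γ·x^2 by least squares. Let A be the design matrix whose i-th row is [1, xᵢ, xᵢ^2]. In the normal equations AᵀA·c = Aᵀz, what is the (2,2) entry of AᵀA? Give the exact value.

Row 2 ↔ basis x, column 2 ↔ basis x, so (AᵀA)_{2,2} = Σᵢ (x)·(x) = (1)·(1) + (2)·(2) + (3)·(3) + (4)·(4) + (6)·(6) + (7)·(7) + (9)·(9) = 196.

196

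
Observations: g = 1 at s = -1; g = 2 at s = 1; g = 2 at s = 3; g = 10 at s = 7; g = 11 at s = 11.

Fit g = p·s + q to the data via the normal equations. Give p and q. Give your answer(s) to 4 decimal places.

Sums needed: Σs·s = 181, Σs = 21, Σ1 = 5.
And Σs·g = 198, Σg = 26.
det = 181·5 − 21² = 464.
p = (198·5 − 21·26)/464 = 111/116; q = (181·26 − 21·198)/464 = 137/116.

p = 0.9569, q = 1.1810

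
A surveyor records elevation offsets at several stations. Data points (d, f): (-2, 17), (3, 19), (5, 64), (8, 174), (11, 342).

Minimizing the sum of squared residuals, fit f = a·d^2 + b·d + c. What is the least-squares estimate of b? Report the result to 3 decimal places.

The normal system XᵀX·[a, b, c]ᵀ = Xᵀf is [[19459, 1987, 223]; [1987, 223, 25]; [223, 25, 5]]·[a, b, c]ᵀ = [54357, 5497, 616]ᵀ.
Solving the 3×3 system (Gaussian elimination) gives a = 1317373/429774, b = -1122301/429774, c = -32529/71629.

b = -2.611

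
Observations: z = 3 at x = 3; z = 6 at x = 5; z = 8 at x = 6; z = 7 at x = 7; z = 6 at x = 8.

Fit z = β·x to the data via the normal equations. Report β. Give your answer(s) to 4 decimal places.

β = 1.0055

Compute the Gram sums: Σx·x = 183.
Moment sums: Σx·z = 184.
So MᵀM·[β]ᵀ = Mᵀz: [[183]]·[β]ᵀ = [184]ᵀ.
β = 184/183 = 1.00546.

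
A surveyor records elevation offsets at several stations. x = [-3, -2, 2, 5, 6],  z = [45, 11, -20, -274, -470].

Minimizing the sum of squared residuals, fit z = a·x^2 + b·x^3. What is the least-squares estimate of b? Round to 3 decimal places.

b = -2.004

Entries of AᵀA: Σx^2·x^2 = 2034, Σx^2·x^3 = 10658, Σx^3·x^3 = 63138.
Right-hand side: Σx^2·z = -23401, Σx^3·z = -137233.
AᵀA·[a, b]ᵀ = Aᵀz becomes [[2034, 10658]; [10658, 63138]]·[a, b]ᵀ = [-23401, -137233]ᵀ.
Δ = 2034·63138 − 10658² = 14829728.
a = ((-23401)·63138 − 10658·(-137233))/14829728 = -928939/926858; b = (2034·(-137233) − 10658·(-23401))/14829728 = -928877/463429.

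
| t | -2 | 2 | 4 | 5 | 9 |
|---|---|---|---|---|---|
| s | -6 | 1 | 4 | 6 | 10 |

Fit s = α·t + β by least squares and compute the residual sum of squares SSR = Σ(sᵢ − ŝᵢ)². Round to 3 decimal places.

SSR = 2.650

With design matrix M, MᵀM = [[130, 18]; [18, 5]] and Mᵀs = [150, 15]ᵀ.
Δ = 130·5 − 18² = 326.
α = (150·5 − 18·15)/326 = 240/163; β = (130·15 − 18·150)/326 = -375/163.
Residuals: -123/163, 58/163, 67/163, 153/163, -155/163; SSR = 432/163.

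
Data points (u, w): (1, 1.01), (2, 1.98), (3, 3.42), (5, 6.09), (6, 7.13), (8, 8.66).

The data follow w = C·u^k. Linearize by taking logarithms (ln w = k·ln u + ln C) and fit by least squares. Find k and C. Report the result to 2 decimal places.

Let Y = ln w. Fitting Y = k·ln u + ln C by least squares:
Sums: Σln u = 7.2724, Σ(ln u)² = 11.8122, Σln w = 7.8524, Σln u·ln w = 12.7406.
Normal system: [[11.8122, 7.2724]; [7.2724, 6]]·[k, ln C]ᵀ = [12.7406, 7.8524]ᵀ.
Δ = 11.8122·6 − (7.2724)² = 17.9853; k = (12.7406·6 − 7.2724·7.8524)/17.9853 = 1.07521, ln C = (11.8122·7.8524 − 7.2724·12.7406)/17.9853 = 0.00550, so C = exp(0.00550) = 1.00552.

k = 1.08, C = 1.01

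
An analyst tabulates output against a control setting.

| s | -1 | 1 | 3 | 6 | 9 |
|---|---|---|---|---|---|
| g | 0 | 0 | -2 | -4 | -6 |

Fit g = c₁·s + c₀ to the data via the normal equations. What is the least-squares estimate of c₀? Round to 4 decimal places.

With design matrix A, AᵀA = [[128, 18]; [18, 5]] and Aᵀg = [-84, -12]ᵀ.
Eliminating c₀: 5·(row 1) − 18·(row 2) gives 316·c₁ = 5·(-84) − 18·(-12) = -204, so c₁ = -51/79.
Then c₀ = ((-12) − 18·(-51/79))/5 = -6/79.

c₀ = -0.0759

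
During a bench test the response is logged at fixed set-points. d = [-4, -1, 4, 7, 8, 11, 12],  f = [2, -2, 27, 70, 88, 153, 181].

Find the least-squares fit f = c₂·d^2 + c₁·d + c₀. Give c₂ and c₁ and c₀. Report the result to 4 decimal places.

c₂ = 0.9959, c₁ = 3.1303, c₀ = -0.8740

Normal-equation sums: Σd^2·d^2 = 42387, Σd^2·d = 3913, Σd^2 = 411, Σd·d = 411, Σd = 37, Σ1 = 7.
For Aᵀf: Σd^2·f = 54101, Σd·f = 5151, Σf = 519.
Row-reducing yields c₂ = 786983/790258, c₁ = 2473745/790258, c₀ = -345334/395129.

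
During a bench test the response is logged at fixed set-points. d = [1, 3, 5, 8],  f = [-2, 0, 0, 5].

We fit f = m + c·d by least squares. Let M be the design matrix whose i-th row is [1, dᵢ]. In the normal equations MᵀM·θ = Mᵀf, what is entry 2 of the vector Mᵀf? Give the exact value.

38

Entry 2 ↔ basis d, so (Mᵀf)_{2} = Σᵢ (d)·fᵢ = (1)·(-2) + (3)·(0) + (5)·(0) + (8)·(5) = 38.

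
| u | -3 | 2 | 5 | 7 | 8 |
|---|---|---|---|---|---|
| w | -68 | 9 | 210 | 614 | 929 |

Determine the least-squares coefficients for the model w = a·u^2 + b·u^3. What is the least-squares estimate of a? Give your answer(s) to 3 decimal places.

a = -1.609

The normal system AᵀA·[a, b]ᵀ = Aᵀw is [[7219, 52489]; [52489, 396211]]·[a, b]ᵀ = [94216, 714408]ᵀ.
Eliminating b: 396211·(row 1) − 52489·(row 2) gives 105152088·a = 396211·94216 − 52489·714408 = -169145936, so a = -21143242/13144011.
Then b = (714408 − 52489·(-21143242/13144011))/396211 = 26500966/13144011.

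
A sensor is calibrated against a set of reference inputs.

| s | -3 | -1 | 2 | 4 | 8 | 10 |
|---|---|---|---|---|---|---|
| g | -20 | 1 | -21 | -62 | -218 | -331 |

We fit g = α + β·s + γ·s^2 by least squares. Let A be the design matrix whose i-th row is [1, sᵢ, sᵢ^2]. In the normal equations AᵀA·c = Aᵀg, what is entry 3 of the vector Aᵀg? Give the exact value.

Entry 3 ↔ basis s^2, so (Aᵀg)_{3} = Σᵢ (s^2)·gᵢ = (9)·(-20) + (1)·(1) + (4)·(-21) + (16)·(-62) + (64)·(-218) + (100)·(-331) = -48307.

-48307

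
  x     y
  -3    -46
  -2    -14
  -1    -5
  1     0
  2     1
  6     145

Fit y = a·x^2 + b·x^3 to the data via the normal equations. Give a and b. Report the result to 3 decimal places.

The normal equations are: 1411·a + 7533·b = 4749;  7533·a + 47515·b = 32687.
Eliminating b: 47515·(row 1) − 7533·(row 2) gives 10297576·a = 47515·4749 − 7533·32687 = -20582436, so a = -5145609/2574394.
Then b = (32687 − 7533·(-5145609/2574394))/47515 = 2586785/2574394.

a = -1.999, b = 1.005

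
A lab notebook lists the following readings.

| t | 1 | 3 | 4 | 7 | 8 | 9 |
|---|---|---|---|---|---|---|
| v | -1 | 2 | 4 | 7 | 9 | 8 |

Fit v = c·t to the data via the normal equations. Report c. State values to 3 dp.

Setting ∂/∂c … = 0 gives: 220·c = 214.
(Σt·t = 220, Σt·v = 214.)
c = 214/220 = 0.972727.

c = 0.973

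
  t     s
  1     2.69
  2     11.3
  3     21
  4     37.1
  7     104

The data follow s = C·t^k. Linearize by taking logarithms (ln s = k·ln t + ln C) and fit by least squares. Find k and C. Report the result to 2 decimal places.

Linearized form: ln s = k·ln t + ln C. From the 5 transformed points,
Σln t = 5.1240, Σ(ln t)² = 7.3958, Σln s = 14.7169, Σln t·ln s = 19.0726.
Equations: 7.3958·k + 5.1240·ln C = 19.0726;  5.1240·k + 5·ln C = 14.7169.
Solving (det = 10.7239): k = 1.86073, ln C = 1.03651, so C = exp(1.03651) = 2.81937.

k = 1.86, C = 2.82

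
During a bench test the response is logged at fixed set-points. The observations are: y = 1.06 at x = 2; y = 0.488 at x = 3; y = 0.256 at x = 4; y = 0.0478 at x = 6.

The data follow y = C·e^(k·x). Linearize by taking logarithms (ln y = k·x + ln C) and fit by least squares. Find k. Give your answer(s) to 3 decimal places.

k = -0.771

Taking logs, ln y = k·x + ln C, so regress ln y on x.
AᵀA = [[65.0000, 15.0000]; [15.0000, 4]], rhs = [-25.7305, -5.0625]ᵀ  (here Σx = 15.0000, Σ(x)² = 65.0000, Σln y = -5.0625, Σx·ln y = -25.7305).
Solving (det = 35.0000): k = -0.77099, ln C = 1.62560.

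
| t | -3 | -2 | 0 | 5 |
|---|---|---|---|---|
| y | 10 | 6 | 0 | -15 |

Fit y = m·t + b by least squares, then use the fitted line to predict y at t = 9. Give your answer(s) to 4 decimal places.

ŷ = -27.4605

MᵀM·[m, b]ᵀ = Mᵀy reads: 38·m + 0·b = -117;  0·m + 4·b = 1.
Determinant 38·4 − 0² = 152.
m = ((-117)·4 − 0·1)/152 = -117/38; b = (38·1 − 0·(-117))/152 = 1/4.
At t = 9: ŷ = (-117/38)·(9) + (1/4)·(1) = -2087/76.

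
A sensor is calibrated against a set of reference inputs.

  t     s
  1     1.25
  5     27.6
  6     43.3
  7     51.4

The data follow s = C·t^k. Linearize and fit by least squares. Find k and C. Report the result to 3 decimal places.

k = 1.935, C = 1.253

Taking logs, ln s = k·ln t + ln C, so regress ln s on ln t.
AᵀA = [[9.5873, 5.3471]; [5.3471, 4]], rhs = [19.7576, 11.2488]ᵀ  (here Σln t = 5.3471, Σ(ln t)² = 9.5873, Σln s = 11.2488, Σln t·ln s = 19.7576).
Δ = 9.5873·4 − (5.3471)² = 9.7575; k = (19.7576·4 − 5.3471·11.2488)/9.7575 = 1.93515, ln C = (9.5873·11.2488 − 5.3471·19.7576)/9.7575 = 0.22532, so C = exp(0.22532) = 1.25272.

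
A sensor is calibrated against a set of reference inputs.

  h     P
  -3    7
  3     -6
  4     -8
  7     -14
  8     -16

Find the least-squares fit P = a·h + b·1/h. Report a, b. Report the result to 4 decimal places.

a = -1.9682, b = -1.5349

Setting ∂/∂a … = 0 gives: 147·a + 5·b = -297;  5·a + (9053/28224)·b = -31/3.
(Σh·h = 147, Σh·1/h = 5, Σ1/h·1/h = 9053/28224, Σh·P = -297, Σ1/h·P = -31/3.)
Eliminating b: (9053/28224)·(row 1) − 5·(row 2) gives (4253/192)·a = (9053/28224)·(-297) − 5·(-31/3) = -410167/9408, so a = -410167/208397.
Then b = ((-31/3) − 5·(-410167/208397))/(9053/28224) = -6528/4253.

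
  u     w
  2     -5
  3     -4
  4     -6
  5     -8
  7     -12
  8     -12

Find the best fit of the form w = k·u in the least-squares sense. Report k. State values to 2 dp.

k = -1.59

Normal-equation sums: Σu·u = 167.
For Mᵀw: Σu·w = -266.
So MᵀM·[k]ᵀ = Mᵀw: [[167]]·[k]ᵀ = [-266]ᵀ.
Hence k = -266 / 167 ≈ -1.59281.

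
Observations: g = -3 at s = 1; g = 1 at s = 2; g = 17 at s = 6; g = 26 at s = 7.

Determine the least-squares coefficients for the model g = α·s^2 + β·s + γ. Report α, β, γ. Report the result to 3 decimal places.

Sums needed: Σs^2·s^2 = 3714, Σs^2·s = 568, Σs^2 = 90, Σs·s = 90, Σs = 16, Σ1 = 4.
For Mᵀg: Σs^2·g = 1887, Σs·g = 283, Σg = 41.
MᵀM·[α, β, γ]ᵀ = Mᵀg becomes [[3714, 568, 90]; [568, 90, 16]; [90, 16, 4]]·[α, β, γ]ᵀ = [1887, 283, 41]ᵀ.
Row-reducing yields α = 1/2, β = 15/26, γ = -43/13.

α = 0.500, β = 0.577, γ = -3.308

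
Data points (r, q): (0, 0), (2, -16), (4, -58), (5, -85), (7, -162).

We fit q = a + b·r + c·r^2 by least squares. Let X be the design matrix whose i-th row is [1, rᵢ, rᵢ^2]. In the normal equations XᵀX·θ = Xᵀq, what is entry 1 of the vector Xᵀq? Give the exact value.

-321

Entry 1 ↔ basis 1, so (Xᵀq)_{1} = Σᵢ qᵢ = (1)·(0) + (1)·(-16) + (1)·(-58) + (1)·(-85) + (1)·(-162) = -321.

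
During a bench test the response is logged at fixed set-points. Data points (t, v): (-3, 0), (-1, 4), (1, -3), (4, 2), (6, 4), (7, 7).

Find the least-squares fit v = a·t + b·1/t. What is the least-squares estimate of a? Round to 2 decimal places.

a = 0.91

With design matrix A, AᵀA = [[112, 6]; [6, 15677/7056]] and Aᵀv = [74, -29/6]ᵀ.
det = 112·(15677/7056) − 6² = 13409/63.
a = (74·(15677/7056) − 6·(-29/6))/(13409/63) = 682361/750904; b = (112·(-29/6) − 6·74)/(13409/63) = -62076/13409.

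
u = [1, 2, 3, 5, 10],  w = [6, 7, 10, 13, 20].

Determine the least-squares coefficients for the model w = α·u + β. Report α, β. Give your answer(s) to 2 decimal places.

Compute the Gram sums: Σu·u = 139, Σu = 21, Σ1 = 5.
For Mᵀw: Σu·w = 315, Σw = 56.
Determinant 139·5 − 21² = 254.
α = (315·5 − 21·56)/254 = 399/254; β = (139·56 − 21·315)/254 = 1169/254.

α = 1.57, β = 4.60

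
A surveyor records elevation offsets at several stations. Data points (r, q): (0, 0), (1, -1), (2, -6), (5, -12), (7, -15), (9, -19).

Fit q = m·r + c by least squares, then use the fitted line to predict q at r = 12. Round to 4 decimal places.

Compute the Gram sums: Σr·r = 160, Σr = 24, Σ1 = 6.
For Xᵀq: Σr·q = -349, Σq = -53.
Eliminating c: 6·(row 1) − 24·(row 2) gives 384·m = 6·(-349) − 24·(-53) = -822, so m = -137/64.
Then c = ((-53) − 24·(-137/64))/6 = -13/48.
At r = 12: q̂ = (-137/64)·(12) + (-13/48)·(1) = -623/24.

q̂ = -25.9583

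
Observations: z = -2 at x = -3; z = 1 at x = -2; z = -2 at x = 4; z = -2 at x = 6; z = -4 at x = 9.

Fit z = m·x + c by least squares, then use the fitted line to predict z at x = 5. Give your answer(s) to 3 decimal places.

Entries of MᵀM: Σx·x = 146, Σx = 14, Σ1 = 5.
Right-hand side: Σx·z = -52, Σz = -9.
So MᵀM·[m, c]ᵀ = Mᵀz: [[146, 14]; [14, 5]]·[m, c]ᵀ = [-52, -9]ᵀ.
Eliminating c: 5·(row 1) − 14·(row 2) gives 534·m = 5·(-52) − 14·(-9) = -134, so m = -67/267.
Then c = ((-9) − 14·(-67/267))/5 = -293/267.
At x = 5: ẑ = (-67/267)·(5) + (-293/267)·(1) = -628/267.

ẑ = -2.352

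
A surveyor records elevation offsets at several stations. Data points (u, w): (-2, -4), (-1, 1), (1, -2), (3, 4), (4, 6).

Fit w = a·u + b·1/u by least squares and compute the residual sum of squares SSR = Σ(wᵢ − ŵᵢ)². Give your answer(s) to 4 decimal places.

The normal equations are: 31·a + 5·b = 41;  5·a + (349/144)·b = 11/6.
det = 31·(349/144) − 5² = 7219/144.
a = (41·(349/144) − 5·(11/6))/(7219/144) = 12989/7219; b = (31·(11/6) − 5·41)/(7219/144) = -21336/7219.
Residuals: -13566/7219, -1128/7219, -6091/7219, -2979/7219, -3308/7219; SSR = 33554/7219.

SSR = 4.6480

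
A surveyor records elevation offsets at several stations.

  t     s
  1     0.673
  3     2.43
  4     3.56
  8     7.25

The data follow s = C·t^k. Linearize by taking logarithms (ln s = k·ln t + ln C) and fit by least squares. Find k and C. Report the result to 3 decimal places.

k = 1.151, C = 0.685

With ln sᵢ as the transformed response and ln tᵢ as the regressor:
Σln t = 4.5643, Σ(ln t)² = 7.4528, Σln s = 3.7426, Σln t·ln s = 6.8551.
Equations: 7.4528·k + 4.5643·ln C = 6.8551;  4.5643·k + 4·ln C = 3.7426.
Solving (det = 8.9781): k = 1.15143, ln C = -0.37822, so C = exp(-0.37822) = 0.68508.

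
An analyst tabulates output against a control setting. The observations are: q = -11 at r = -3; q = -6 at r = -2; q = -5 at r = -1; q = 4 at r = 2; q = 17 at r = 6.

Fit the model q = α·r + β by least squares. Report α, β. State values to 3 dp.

α = 3.015, β = -1.406

From the data, Σr·r = 54, Σr = 2, Σ1 = 5.
And Σr·q = 160, Σq = -1.
So AᵀA·[α, β]ᵀ = Aᵀq: [[54, 2]; [2, 5]]·[α, β]ᵀ = [160, -1]ᵀ.
Eliminating β: 5·(row 1) − 2·(row 2) gives 266·α = 5·160 − 2·(-1) = 802, so α = 401/133.
Then β = ((-1) − 2·(401/133))/5 = -187/133.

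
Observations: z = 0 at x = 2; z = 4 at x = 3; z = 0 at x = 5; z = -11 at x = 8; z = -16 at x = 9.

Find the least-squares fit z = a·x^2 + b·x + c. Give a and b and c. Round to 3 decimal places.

Forming AᵀA = [[11379, 1401, 183]; [1401, 183, 27]; [183, 27, 5]] and Aᵀz = [-1964, -220, -23]ᵀ gives AᵀA·[a, b, c]ᵀ = Aᵀz.
Solving the 3×3 system (Gaussian elimination) gives a = -611/1038, b = 1369/346, c = -765/173.

a = -0.589, b = 3.957, c = -4.422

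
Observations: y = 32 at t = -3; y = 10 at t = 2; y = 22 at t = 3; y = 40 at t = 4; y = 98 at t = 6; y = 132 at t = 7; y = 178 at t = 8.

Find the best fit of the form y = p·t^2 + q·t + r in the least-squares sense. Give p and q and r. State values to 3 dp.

p = 2.968, q = -1.698, r = 0.392

Normal-equation sums: Σt^2·t^2 = 8227, Σt^2·t = 1143, Σt^2 = 187, Σt·t = 187, Σt = 27, Σ1 = 7.
And Σt^2·y = 22554, Σt·y = 3086, Σy = 512.
Normal equations: [[8227, 1143, 187]; [1143, 187, 27]; [187, 27, 7]]·[p, q, r]ᵀ = [22554, 3086, 512]ᵀ.
Inverting the 3×3 Gram matrix, [p, q, r]ᵀ = [233519/78666, -44531/26222, 15425/39333]ᵀ.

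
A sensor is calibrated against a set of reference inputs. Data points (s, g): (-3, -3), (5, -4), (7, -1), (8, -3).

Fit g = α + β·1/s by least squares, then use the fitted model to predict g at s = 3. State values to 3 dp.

ĝ = -2.665

Normal-equation sums: Σ1 = 4, Σ1/s = 113/840, Σ1/s·1/s = 132049/705600.
Right-hand side: Σg = -11, Σ1/s·g = -89/280.
Normal equations: [[4, 113/840]; [113/840, 132049/705600]]·[α, β]ᵀ = [-11, -89/280]ᵀ.
Determinant 4·(132049/705600) − (113/840)² = 171809/235200.
α = ((-11)·(132049/705600) − (113/840)·(-89/280))/(171809/235200) = -1422368/515427; β = (4·(-89/280) − (113/840)·(-11))/(171809/235200) = 49000/171809.
At s = 3: ĝ = (-1422368/515427)·(1) + (49000/171809)·(1/3) = -1373368/515427.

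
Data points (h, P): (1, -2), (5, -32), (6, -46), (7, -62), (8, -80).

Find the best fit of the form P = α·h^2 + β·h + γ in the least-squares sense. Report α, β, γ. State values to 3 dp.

α = -1.200, β = -0.370, γ = -0.402

Compute the Gram sums: Σh^2·h^2 = 8419, Σh^2·h = 1197, Σh^2 = 175, Σh·h = 175, Σh = 27, Σ1 = 5.
Moment sums: Σh^2·P = -10616, Σh·P = -1512, ΣP = -222.
Normal equations: [[8419, 1197, 175]; [1197, 175, 27]; [175, 27, 5]]·[α, β, γ]ᵀ = [-10616, -1512, -222]ᵀ.
Inverting the 3×3 Gram matrix, [α, β, γ]ᵀ = [-5221/4351, -1611/4351, -1750/4351]ᵀ.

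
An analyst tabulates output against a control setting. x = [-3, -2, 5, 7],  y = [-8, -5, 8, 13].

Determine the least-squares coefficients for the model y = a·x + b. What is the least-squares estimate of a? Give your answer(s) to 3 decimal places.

Forming MᵀM = [[87, 7]; [7, 4]] and Mᵀy = [165, 8]ᵀ gives MᵀM·[a, b]ᵀ = Mᵀy.
Determinant 87·4 − 7² = 299.
a = (165·4 − 7·8)/299 = 604/299; b = (87·8 − 7·165)/299 = -459/299.

a = 2.020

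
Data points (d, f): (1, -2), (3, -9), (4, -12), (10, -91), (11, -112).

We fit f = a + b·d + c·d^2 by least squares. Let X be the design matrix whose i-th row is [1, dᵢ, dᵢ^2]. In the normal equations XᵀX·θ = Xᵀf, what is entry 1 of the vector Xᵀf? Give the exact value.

-226

Entry 1 ↔ basis 1, so (Xᵀf)_{1} = Σᵢ fᵢ = (1)·(-2) + (1)·(-9) + (1)·(-12) + (1)·(-91) + (1)·(-112) = -226.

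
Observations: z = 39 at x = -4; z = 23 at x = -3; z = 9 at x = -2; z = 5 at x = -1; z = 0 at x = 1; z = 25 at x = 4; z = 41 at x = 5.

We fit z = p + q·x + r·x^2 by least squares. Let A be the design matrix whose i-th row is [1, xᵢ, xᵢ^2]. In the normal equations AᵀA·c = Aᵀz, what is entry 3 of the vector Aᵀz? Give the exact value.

2297

Entry 3 ↔ basis x^2, so (Aᵀz)_{3} = Σᵢ (x^2)·zᵢ = (16)·(39) + (9)·(23) + (4)·(9) + (1)·(5) + (1)·(0) + (16)·(25) + (25)·(41) = 2297.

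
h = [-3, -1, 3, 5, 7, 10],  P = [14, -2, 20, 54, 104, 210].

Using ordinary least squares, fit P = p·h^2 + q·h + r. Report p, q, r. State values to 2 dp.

Forming AᵀA = [[13189, 1467, 193]; [1467, 193, 21]; [193, 21, 6]] and AᵀP = [27750, 3118, 400]ᵀ gives AᵀA·[p, q, r]ᵀ = AᵀP.
Solving the 3×3 system (Gaussian elimination) gives p = 314071/155803, q = 159685/155803, r = -274648/155803.

p = 2.02, q = 1.02, r = -1.76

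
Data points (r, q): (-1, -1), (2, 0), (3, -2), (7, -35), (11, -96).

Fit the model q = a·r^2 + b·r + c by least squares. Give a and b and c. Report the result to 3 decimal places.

Entries of AᵀA: Σr^2·r^2 = 17140, Σr^2·r = 1708, Σr^2 = 184, Σr·r = 184, Σr = 22, Σ1 = 5.
For Aᵀq: Σr^2·q = -13350, Σr·q = -1306, Σq = -134.
Normal equations: [[17140, 1708, 184]; [1708, 184, 22]; [184, 22, 5]]·[a, b, c]ᵀ = [-13350, -1306, -134]ᵀ.
Row-reducing yields a = -28283/30324, b = 42263/30324, c = 7029/5054.

a = -0.933, b = 1.394, c = 1.391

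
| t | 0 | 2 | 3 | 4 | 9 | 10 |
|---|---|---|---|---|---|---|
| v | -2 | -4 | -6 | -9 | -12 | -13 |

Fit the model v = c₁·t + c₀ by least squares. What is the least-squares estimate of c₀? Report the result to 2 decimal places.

c₀ = -2.65

Forming MᵀM = [[210, 28]; [28, 6]] and Mᵀv = [-300, -46]ᵀ gives MᵀM·[c₁, c₀]ᵀ = Mᵀv.
det = 210·6 − 28² = 476.
c₁ = ((-300)·6 − 28·(-46))/476 = -128/119; c₀ = (210·(-46) − 28·(-300))/476 = -45/17.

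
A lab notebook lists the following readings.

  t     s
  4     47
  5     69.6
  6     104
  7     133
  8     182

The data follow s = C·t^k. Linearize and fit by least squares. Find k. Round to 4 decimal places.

With ln sᵢ as the transformed response and ln tᵢ as the regressor:
AᵀA = [[15.8331, 8.8128]; [8.8128, 5]], rhs = [40.8251, 22.8317]ᵀ  (here Σln t = 8.8128, Σ(ln t)² = 15.8331, Σln s = 22.8317, Σln t·ln s = 40.8251).
Slope k = (n·Σln t·ln s − Σln t·Σln s)/(n·Σ(ln t)² − (Σln t)²) = (5·40.8251 − 8.8128·22.8317)/1.4995 = 1.94320; ln C = (Σln s − k·Σln t)/n = 1.14132.

k = 1.9432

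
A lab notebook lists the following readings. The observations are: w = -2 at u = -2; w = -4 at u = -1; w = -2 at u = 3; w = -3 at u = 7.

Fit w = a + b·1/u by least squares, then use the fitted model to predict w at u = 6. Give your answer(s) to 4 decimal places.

The normal equations are: 4·a + (-43/42)·b = -11;  (-43/42)·a + (2437/1764)·b = 82/21.
Determinant 4·(2437/1764) − (-43/42)² = 2633/588.
a = ((-11)·(2437/1764) − (-43/42)·(82/21))/(2633/588) = -6585/2633; b = (4·(82/21) − (-43/42)·(-11))/(2633/588) = 2562/2633.
At u = 6: ŵ = (-6585/2633)·(1) + (2562/2633)·(1/6) = -6158/2633.

ŵ = -2.3388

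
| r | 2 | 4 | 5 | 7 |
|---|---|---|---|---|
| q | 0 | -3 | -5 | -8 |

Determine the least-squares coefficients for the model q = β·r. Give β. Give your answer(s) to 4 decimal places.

β = -0.9894

Compute the Gram sums: Σr·r = 94.
And Σr·q = -93.
MᵀM·[β]ᵀ = Mᵀq becomes [[94]]·[β]ᵀ = [-93]ᵀ.
Hence β = -93 / 94 ≈ -0.989362.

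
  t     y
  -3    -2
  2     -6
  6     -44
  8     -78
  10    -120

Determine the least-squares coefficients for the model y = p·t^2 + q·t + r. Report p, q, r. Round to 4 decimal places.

p = -1.0630, q = -1.5751, r = 2.5298

The normal system MᵀM·[p, q, r]ᵀ = Mᵀy is [[15489, 1709, 213]; [1709, 213, 23]; [213, 23, 5]]·[p, q, r]ᵀ = [-18618, -2094, -250]ᵀ.
Solving the 3×3 system (Gaussian elimination) gives p = -29608/27853, q = -43872/27853, r = 10066/3979.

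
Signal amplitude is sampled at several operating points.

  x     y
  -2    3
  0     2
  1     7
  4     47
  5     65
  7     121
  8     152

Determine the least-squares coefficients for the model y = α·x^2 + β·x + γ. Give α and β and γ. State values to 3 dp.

With design matrix M, MᵀM = [[7395, 1037, 159]; [1037, 159, 23]; [159, 23, 7]] and Mᵀy = [18053, 2577, 397]ᵀ.
Row-reducing yields α = 173222/89009, β = 289292/89009, γ = 162937/89009.

α = 1.946, β = 3.250, γ = 1.831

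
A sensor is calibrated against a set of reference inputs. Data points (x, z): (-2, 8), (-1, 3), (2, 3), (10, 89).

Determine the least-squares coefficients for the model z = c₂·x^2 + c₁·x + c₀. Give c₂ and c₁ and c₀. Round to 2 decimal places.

The normal system AᵀA·[c₂, c₁, c₀]ᵀ = Aᵀz is [[10033, 999, 109]; [999, 109, 9]; [109, 9, 4]]·[c₂, c₁, c₀]ᵀ = [8947, 877, 103]ᵀ.
Row-reducing yields c₂ = 651/652, c₁ = -3943/3260, c₀ = 2059/1630.

c₂ = 1.00, c₁ = -1.21, c₀ = 1.26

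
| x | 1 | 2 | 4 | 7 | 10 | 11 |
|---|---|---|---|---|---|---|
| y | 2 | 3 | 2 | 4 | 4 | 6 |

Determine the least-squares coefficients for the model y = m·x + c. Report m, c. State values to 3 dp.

m = 0.317, c = 1.653

With design matrix M, MᵀM = [[291, 35]; [35, 6]] and Mᵀy = [150, 21]ᵀ.
det = 291·6 − 35² = 521.
m = (150·6 − 35·21)/521 = 165/521; c = (291·21 − 35·150)/521 = 861/521.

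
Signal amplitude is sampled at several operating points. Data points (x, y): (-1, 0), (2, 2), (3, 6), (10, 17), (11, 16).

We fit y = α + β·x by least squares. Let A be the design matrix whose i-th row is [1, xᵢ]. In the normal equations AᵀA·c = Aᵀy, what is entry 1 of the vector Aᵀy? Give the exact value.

41

Entry 1 ↔ basis 1, so (Aᵀy)_{1} = Σᵢ yᵢ = (1)·(0) + (1)·(2) + (1)·(6) + (1)·(17) + (1)·(16) = 41.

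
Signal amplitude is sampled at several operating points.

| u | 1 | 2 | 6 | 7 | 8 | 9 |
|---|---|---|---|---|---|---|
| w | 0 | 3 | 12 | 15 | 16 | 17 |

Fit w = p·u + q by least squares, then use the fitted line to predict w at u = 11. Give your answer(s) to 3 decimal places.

The normal equations are: 235·p + 33·q = 464;  33·p + 6·q = 63.
Δ = 235·6 − 33² = 321.
p = (464·6 − 33·63)/321 = 235/107; q = (235·63 − 33·464)/321 = -169/107.
At u = 11: ŵ = (235/107)·(11) + (-169/107)·(1) = 2416/107.

ŵ = 22.579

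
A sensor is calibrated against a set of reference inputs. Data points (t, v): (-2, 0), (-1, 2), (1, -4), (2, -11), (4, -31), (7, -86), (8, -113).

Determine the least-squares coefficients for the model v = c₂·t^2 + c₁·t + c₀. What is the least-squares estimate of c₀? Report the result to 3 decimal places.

Forming AᵀA = [[6787, 919, 139]; [919, 139, 19]; [139, 19, 7]] and Aᵀv = [-11988, -1658, -243]ᵀ gives AᵀA·[c₂, c₁, c₀]ᵀ = Aᵀv.
Inverting the 3×3 Gram matrix, [c₂, c₁, c₀]ᵀ = [-49795/34188, -27297/11396, 12125/17094]ᵀ.

c₀ = 0.709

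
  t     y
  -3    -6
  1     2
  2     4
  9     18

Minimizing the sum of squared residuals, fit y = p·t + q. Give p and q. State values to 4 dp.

p = 2.0000, q = 0.0000

Compute the Gram sums: Σt·t = 95, Σt = 9, Σ1 = 4.
And Σt·y = 190, Σy = 18.
Δ = 95·4 − 9² = 299.
p = (190·4 − 9·18)/299 = 2; q = (95·18 − 9·190)/299 = 0.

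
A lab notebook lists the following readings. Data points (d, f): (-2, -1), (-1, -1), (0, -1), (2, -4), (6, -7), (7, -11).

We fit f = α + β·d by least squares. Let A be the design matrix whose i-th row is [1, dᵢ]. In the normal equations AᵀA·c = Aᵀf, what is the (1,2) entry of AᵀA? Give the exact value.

Row 1 ↔ basis 1, column 2 ↔ basis d, so (AᵀA)_{1,2} = Σᵢ d = (1)·(-2) + (1)·(-1) + (1)·(0) + (1)·(2) + (1)·(6) + (1)·(7) = 12.

12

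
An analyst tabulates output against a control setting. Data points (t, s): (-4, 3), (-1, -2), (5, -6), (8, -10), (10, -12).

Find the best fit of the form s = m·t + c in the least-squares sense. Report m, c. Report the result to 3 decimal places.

XᵀX·[m, c]ᵀ = Xᵀs reads: 206·m + 18·c = -240;  18·m + 5·c = -27.
det = 206·5 − 18² = 706.
m = ((-240)·5 − 18·(-27))/706 = -357/353; c = (206·(-27) − 18·(-240))/706 = -621/353.

m = -1.011, c = -1.759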